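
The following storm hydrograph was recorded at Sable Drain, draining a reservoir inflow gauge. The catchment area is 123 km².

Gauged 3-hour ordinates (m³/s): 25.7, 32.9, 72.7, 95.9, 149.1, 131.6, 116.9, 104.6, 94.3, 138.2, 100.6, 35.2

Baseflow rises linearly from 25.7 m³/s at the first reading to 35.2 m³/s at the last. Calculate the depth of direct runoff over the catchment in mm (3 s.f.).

Direct runoff: 0.00, 6.34, 45.27, 67.61, 119.95, 101.58, 86.02, 72.85, 61.69, 104.73, 66.26, 0.00 m³/s; ΣQ_DR = 732.3 m³/s.
V = ΣQ_DR · Δt = 732.3 × 10800 s = 7.909 × 10^6 m³.
Over A = 123 km², depth = V / A = 64.3 mm.

d ≈ 64.3 mm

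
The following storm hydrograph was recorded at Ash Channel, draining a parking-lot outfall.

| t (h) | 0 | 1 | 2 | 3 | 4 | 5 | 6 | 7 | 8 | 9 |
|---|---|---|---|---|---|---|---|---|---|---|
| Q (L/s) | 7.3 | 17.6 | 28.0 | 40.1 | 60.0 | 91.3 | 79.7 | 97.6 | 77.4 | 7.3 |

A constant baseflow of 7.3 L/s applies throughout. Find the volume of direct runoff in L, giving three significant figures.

V ≈ 1.56 × 10^6 L

Direct-runoff ordinates (Q − Q_b): 0.0, 10.3, 20.7, 32.8, 52.7, 84.0, 72.4, 90.3, 70.1, 0.0 L/s.
ΣQ_DR = 433.3 L/s.
With Δt = 1 h = 3600 s, V = ΣQ_DR · Δt = 433.3 × 3600 = 1.56 × 10^6 L.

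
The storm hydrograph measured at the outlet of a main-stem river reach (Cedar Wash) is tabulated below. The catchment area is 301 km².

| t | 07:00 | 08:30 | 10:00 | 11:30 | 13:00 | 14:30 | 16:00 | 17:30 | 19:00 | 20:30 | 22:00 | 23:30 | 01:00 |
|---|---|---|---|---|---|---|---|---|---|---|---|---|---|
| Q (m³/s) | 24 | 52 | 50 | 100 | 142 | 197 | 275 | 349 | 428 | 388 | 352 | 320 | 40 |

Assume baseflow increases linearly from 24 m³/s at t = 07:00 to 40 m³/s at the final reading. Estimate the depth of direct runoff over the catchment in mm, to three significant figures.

Direct runoff: 0.00, 26.67, 23.33, 72.00, 112.67, 166.33, 243.00, 315.67, 393.33, 352.00, 314.67, 281.33, 0.00 m³/s; ΣQ_DR = 2301 m³/s.
V = ΣQ_DR · Δt = 2301 × 5400 s = 1.243 × 10^7 m³.
Over A = 301 km², depth = V / A = 41.3 mm.

d ≈ 41.3 mm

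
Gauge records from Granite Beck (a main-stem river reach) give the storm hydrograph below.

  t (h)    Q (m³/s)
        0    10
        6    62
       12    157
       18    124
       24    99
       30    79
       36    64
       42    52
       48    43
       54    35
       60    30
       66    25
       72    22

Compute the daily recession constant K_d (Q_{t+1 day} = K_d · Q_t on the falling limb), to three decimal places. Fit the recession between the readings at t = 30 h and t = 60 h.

K_d ≈ 0.461

Between t = 30 h and t = 60 h the flow falls from 79 to 30 m³/s over 5×6 h = 30 h.
Per-interval ratio K = (30/79)^(1/5) = 0.8239; K_d = K^(24/6) = 0.461.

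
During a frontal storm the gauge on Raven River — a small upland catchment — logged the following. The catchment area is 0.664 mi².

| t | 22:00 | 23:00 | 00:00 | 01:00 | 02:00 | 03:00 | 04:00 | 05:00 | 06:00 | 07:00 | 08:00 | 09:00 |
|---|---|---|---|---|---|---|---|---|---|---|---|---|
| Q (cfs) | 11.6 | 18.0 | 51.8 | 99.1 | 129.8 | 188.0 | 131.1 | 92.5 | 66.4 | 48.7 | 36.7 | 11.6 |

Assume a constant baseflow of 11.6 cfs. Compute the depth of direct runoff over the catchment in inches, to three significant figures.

Direct runoff: 0.0, 6.4, 40.2, 87.5, 118.2, 176.4, 119.5, 80.9, 54.8, 37.1, 25.1, 0.0 cfs; ΣQ_DR = 746.1 cfs.
V = ΣQ_DR · Δt = 746.1 × 3600 s = 2.686 × 10^6 ft³.
Over A = 0.664 mi², depth = V / A = 1.74 in.

d ≈ 1.74 in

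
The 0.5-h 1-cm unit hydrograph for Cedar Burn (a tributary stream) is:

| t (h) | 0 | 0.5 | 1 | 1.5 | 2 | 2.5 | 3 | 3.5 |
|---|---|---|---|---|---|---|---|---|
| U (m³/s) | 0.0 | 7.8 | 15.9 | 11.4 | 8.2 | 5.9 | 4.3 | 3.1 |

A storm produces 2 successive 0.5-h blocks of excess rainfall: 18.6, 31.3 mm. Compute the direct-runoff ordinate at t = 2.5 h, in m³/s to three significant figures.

By discrete convolution, Q_j = Σ (P_i / 10 mm) · U_{j−i}.
At t = 2.5 h (j=5): Q = (18.6/10)·5.9 + (31.3/10)·8.2 = 36.6 m³/s.

Q ≈ 36.6 m³/s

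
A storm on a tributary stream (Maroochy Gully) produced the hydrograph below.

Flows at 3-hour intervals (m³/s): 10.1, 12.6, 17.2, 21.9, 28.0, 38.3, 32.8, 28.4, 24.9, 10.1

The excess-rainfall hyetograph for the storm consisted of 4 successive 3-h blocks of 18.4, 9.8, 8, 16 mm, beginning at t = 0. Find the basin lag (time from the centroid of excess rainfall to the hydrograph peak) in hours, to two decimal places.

t_L ≈ 9.26 h

Centroid of excess rainfall: t_c = Σ P_i·t̄_i / ΣP_i = 5.7414 h (block centres at 1.5, 4.5, 7.5, 10.5 h).
Hydrograph peak occurs at t = 15 h, so basin lag t_L = 15 − 5.7414 = 9.26 h.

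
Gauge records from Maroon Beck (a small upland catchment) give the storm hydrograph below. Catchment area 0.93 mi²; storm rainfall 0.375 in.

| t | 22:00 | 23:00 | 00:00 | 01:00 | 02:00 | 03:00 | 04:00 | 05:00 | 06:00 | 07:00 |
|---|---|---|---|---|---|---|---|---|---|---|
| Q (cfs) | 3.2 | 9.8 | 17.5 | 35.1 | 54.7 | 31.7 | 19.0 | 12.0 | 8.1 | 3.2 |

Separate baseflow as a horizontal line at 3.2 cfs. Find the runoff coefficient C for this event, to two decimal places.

C ≈ 0.72

ΣQ_DR = 162.3 cfs; V = ΣQ_DR·Δt = 5.843 × 10^5 ft³.
Runoff depth d = V / A = 0.2704 in.
C = d / P = 0.2704 / 0.375 = 0.72.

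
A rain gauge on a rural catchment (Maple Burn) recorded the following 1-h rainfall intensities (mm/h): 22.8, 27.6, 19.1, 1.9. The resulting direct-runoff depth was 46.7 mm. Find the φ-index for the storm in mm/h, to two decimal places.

Only the 3 blocks with intensity above φ contribute runoff: 22.8, 27.6, 19.1 mm/h.
Σ(I−φ)·Δt = d  ⇒  (22.8+27.6+19.1 − 3φ)·1 = 46.7
φ = (69.50 − 46.7/1) / 3 = 7.60 mm/h.

φ ≈ 7.60 mm/h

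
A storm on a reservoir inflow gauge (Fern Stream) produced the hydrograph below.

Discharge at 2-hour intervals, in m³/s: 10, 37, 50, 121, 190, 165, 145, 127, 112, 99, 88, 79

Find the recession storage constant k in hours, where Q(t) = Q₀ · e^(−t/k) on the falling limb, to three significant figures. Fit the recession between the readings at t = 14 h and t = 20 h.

k ≈ 16.4 h

On the falling limb, Q drops from 127 to 88 m³/s between t = 14 h and t = 20 h (Δt = 6 h).
k = −Δt / ln(Q₂/Q₁) = −6 / ln(88/127) = 16.4 h.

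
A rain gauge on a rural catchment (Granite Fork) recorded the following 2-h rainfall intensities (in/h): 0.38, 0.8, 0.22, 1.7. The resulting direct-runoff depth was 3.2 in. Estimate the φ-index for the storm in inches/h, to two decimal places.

Only the 2 blocks with intensity above φ contribute runoff: 0.8, 1.7 in/h.
Σ(I−φ)·Δt = d  ⇒  (0.8+1.7 − 2φ)·2 = 3.2
φ = (2.500 − 3.2/2) / 2 = 0.45 in/h.

φ ≈ 0.45 in/h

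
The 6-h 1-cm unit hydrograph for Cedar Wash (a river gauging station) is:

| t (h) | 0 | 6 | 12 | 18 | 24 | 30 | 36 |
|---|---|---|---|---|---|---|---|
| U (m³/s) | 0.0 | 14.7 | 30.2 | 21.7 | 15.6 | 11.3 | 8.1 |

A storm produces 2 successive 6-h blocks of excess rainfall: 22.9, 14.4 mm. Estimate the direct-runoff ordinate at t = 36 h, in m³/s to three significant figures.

Q ≈ 34.8 m³/s

By discrete convolution, Q_j = Σ (P_i / 10 mm) · U_{j−i}.
At t = 36 h (j=6): Q = (22.9/10)·8.1 + (14.4/10)·11.3 = 34.8 m³/s.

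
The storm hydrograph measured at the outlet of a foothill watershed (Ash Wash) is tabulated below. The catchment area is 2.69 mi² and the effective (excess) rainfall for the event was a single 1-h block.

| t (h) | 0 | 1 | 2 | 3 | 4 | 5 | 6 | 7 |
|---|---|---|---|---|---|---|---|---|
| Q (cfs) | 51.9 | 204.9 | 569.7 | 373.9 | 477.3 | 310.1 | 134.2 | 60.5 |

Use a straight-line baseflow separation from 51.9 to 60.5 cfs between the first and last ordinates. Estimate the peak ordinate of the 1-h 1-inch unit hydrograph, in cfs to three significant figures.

U_p ≈ 516 cfs

Direct runoff: 0.00, 151.77, 515.34, 318.31, 420.49, 252.06, 74.93, 0.00 cfs; ΣQ_DR = 1733 cfs, peak = 515.34 cfs.
Runoff depth d = ΣQ_DR·Δt / A = 1733 × 3600 / (2.69 mi²) = 0.9982 in.
The 1-inch UH is the DRH scaled by (1 in)/d, so U_p = 515.34 × 1/0.9982 = 516 cfs.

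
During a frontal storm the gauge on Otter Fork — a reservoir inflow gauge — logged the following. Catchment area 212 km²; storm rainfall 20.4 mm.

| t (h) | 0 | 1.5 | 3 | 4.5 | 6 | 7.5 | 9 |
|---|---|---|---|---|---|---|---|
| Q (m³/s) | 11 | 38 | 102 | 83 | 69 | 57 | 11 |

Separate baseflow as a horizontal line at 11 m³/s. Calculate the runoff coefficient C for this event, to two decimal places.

C ≈ 0.37

ΣQ_DR = 294.0 m³/s; V = ΣQ_DR·Δt = 1.588 × 10^6 m³.
Runoff depth d = V / A = 7.489 mm.
C = d / P = 7.489 / 20.4 = 0.37.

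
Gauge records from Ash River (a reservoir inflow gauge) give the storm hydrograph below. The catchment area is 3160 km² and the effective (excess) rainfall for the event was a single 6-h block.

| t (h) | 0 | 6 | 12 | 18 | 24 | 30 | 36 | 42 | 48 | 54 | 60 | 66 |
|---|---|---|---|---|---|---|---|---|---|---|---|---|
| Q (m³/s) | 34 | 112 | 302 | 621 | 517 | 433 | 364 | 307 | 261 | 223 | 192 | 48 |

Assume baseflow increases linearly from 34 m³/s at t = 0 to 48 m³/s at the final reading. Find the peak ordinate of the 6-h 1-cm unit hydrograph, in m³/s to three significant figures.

Direct runoff: 0.00, 76.73, 265.45, 583.18, 477.91, 392.64, 322.36, 264.09, 216.82, 177.55, 145.27, 0.00 m³/s; ΣQ_DR = 2922 m³/s, peak = 583.18 m³/s.
Runoff depth d = ΣQ_DR·Δt / A = 2922 × 21600 / (3160 km²) = 19.97 mm.
The 1-cm UH is the DRH scaled by (10 mm)/d, so U_p = 583.18 × 10/19.97 = 292 m³/s.

U_p ≈ 292 m³/s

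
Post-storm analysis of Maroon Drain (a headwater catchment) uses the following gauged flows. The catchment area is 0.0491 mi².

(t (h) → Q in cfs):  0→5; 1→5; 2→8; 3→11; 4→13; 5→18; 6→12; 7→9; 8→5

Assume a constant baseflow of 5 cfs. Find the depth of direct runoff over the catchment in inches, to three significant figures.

Direct runoff: 0.0, 0.0, 3.0, 6.0, 8.0, 13.0, 7.0, 4.0, 0.0 cfs; ΣQ_DR = 41.00 cfs.
V = ΣQ_DR · Δt = 41.00 × 3600 s = 1.476 × 10^5 ft³.
Over A = 0.0491 mi², depth = V / A = 1.29 in.

d ≈ 1.29 in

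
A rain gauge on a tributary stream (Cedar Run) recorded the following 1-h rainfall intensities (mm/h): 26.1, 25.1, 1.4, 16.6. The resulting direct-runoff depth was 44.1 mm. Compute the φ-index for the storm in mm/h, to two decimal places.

Only the 3 blocks with intensity above φ contribute runoff: 26.1, 25.1, 16.6 mm/h.
Σ(I−φ)·Δt = d  ⇒  (26.1+25.1+16.6 − 3φ)·1 = 44.1
φ = (67.80 − 44.1/1) / 3 = 7.90 mm/h.

φ ≈ 7.90 mm/h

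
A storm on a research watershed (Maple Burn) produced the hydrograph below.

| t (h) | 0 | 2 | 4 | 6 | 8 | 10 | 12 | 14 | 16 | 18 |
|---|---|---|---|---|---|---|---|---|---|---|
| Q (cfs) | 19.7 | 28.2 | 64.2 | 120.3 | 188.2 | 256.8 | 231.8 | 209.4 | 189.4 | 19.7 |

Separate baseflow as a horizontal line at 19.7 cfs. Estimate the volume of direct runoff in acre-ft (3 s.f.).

V ≈ 187 acre-ft

Direct-runoff ordinates (Q − Q_b): 0.0, 8.5, 44.5, 100.6, 168.5, 237.1, 212.1, 189.7, 169.7, 0.0 cfs.
ΣQ_DR = 1131 cfs.
With Δt = 2 h = 7200 s, V = ΣQ_DR · Δt = 1131 × 7200 = 8.14 × 10^6 ft³ = 187 acre-ft.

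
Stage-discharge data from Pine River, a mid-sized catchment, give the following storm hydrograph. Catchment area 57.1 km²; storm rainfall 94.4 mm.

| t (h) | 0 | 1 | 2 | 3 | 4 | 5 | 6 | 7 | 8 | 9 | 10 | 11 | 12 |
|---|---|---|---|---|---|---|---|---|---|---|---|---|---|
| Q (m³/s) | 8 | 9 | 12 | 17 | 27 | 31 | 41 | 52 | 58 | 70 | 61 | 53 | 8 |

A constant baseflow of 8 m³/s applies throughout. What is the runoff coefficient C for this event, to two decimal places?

C ≈ 0.23

ΣQ_DR = 343.0 m³/s; V = ΣQ_DR·Δt = 1.235 × 10^6 m³.
Runoff depth d = V / A = 21.63 mm.
C = d / P = 21.63 / 94.4 = 0.23.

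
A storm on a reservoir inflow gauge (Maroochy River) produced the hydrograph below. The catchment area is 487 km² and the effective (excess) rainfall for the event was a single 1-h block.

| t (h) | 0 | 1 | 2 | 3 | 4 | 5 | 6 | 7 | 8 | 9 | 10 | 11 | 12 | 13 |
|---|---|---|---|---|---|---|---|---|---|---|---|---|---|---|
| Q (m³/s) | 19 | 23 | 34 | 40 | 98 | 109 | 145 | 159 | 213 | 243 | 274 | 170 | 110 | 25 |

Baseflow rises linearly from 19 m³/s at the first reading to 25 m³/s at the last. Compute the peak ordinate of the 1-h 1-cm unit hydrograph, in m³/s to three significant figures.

U_p ≈ 250 m³/s

Direct runoff: 0.00, 3.54, 14.08, 19.62, 77.15, 87.69, 123.23, 136.77, 190.31, 219.85, 250.38, 145.92, 85.46, 0.00 m³/s; ΣQ_DR = 1354 m³/s, peak = 250.38 m³/s.
Runoff depth d = ΣQ_DR·Δt / A = 1354 × 3600 / (487 km²) = 10.01 mm.
The 1-cm UH is the DRH scaled by (10 mm)/d, so U_p = 250.38 × 10/10.01 = 250 m³/s.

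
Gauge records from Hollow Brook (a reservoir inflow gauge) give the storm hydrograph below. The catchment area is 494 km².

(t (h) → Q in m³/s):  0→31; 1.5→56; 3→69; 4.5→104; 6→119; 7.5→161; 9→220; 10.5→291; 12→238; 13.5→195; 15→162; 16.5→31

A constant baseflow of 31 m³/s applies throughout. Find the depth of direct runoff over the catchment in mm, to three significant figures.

d ≈ 14.3 mm

Direct runoff: 0.0, 25.0, 38.0, 73.0, 88.0, 130.0, 189.0, 260.0, 207.0, 164.0, 131.0, 0.0 m³/s; ΣQ_DR = 1305 m³/s.
V = ΣQ_DR · Δt = 1305 × 5400 s = 7.047 × 10^6 m³.
Over A = 494 km², depth = V / A = 14.3 mm.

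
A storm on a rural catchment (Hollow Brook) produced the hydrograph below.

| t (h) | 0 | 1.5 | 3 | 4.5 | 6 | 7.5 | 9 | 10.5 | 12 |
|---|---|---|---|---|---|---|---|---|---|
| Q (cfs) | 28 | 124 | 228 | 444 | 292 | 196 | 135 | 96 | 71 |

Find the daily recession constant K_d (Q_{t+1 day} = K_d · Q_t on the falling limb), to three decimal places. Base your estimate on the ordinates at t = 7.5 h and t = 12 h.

Between t = 7.5 h and t = 12 h the flow falls from 196 to 71 cfs over 3×1.5 h = 4.5 h.
Per-interval ratio K = (71/196)^(1/3) = 0.7129; K_d = K^(24/1.5) = 0.004.

K_d ≈ 0.004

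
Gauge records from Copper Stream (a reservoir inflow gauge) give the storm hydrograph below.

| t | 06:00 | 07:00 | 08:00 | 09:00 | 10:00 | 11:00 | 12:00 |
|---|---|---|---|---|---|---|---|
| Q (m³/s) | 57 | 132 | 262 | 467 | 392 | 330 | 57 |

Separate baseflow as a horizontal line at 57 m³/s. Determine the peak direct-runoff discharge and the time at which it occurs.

Q_p = 410.0 m³/s at t = 09:00

Subtracting baseflow gives direct-runoff ordinates: 0.0, 75.0, 205.0, 410.0, 335.0, 273.0, 0.0 m³/s.
The maximum is 410.0 m³/s, occurring at the reading for t = 09:00.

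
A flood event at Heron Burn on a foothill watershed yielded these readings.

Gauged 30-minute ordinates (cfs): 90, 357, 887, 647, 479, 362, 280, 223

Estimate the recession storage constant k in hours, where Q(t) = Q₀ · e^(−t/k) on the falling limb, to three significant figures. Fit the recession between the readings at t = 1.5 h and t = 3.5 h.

On the falling limb, Q drops from 647 to 223 cfs between t = 1.5 h and t = 3.5 h (Δt = 2 h).
k = −Δt / ln(Q₂/Q₁) = −2 / ln(223/647) = 1.88 h.

k ≈ 1.88 h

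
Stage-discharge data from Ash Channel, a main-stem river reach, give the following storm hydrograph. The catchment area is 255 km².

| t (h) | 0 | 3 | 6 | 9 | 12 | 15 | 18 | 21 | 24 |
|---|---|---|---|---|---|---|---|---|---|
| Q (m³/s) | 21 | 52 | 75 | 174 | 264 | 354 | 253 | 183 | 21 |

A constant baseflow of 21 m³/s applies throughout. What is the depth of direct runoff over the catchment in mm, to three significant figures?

d ≈ 51.2 mm

Direct runoff: 0.0, 31.0, 54.0, 153.0, 243.0, 333.0, 232.0, 162.0, 0.0 m³/s; ΣQ_DR = 1208 m³/s.
V = ΣQ_DR · Δt = 1208 × 10800 s = 1.305 × 10^7 m³.
Over A = 255 km², depth = V / A = 51.2 mm.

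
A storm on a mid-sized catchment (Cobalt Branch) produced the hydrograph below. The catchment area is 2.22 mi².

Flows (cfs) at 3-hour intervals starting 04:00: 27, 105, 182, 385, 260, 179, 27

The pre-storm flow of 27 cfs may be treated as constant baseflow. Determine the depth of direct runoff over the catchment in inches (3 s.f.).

d ≈ 2.04 in

Direct runoff: 0.0, 78.0, 155.0, 358.0, 233.0, 152.0, 0.0 cfs; ΣQ_DR = 976.0 cfs.
V = ΣQ_DR · Δt = 976.0 × 10800 s = 1.054 × 10^7 ft³.
Over A = 2.22 mi², depth = V / A = 2.04 in.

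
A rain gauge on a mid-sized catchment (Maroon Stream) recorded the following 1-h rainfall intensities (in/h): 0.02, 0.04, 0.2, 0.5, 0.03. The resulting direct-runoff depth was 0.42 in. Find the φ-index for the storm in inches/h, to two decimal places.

φ ≈ 0.14 in/h

Only the 2 blocks with intensity above φ contribute runoff: 0.2, 0.5 in/h.
Σ(I−φ)·Δt = d  ⇒  (0.2+0.5 − 2φ)·1 = 0.42
φ = (0.7000 − 0.42/1) / 2 = 0.14 in/h.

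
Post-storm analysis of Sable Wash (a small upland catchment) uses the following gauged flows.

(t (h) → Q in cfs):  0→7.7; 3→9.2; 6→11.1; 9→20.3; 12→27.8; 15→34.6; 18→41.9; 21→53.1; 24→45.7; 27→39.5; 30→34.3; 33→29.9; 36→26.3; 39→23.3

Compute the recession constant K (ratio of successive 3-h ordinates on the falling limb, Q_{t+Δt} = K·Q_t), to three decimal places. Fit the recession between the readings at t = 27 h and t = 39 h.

K ≈ 0.876

Using the recession-limb readings at t = 27 h and t = 39 h: Q falls from 39.5 to 23.3 cfs over 4 intervals.
K = (Q₂/Q₁)^(1/4) = (23.3/39.5)^(1/4) = 0.876.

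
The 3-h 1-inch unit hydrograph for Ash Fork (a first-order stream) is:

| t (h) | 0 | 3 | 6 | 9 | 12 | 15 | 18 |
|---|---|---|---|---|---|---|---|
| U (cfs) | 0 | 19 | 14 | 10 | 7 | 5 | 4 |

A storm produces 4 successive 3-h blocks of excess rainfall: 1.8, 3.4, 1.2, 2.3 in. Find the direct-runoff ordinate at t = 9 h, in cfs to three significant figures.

By discrete convolution, Q_j = Σ (P_i / 1 in) · U_{j−i}.
At t = 9 h (j=3): Q = (1.8/1)·10 + (3.4/1)·14 + (1.2/1)·19 + (2.3/1)·0 = 88.4 cfs.

Q ≈ 88.4 cfs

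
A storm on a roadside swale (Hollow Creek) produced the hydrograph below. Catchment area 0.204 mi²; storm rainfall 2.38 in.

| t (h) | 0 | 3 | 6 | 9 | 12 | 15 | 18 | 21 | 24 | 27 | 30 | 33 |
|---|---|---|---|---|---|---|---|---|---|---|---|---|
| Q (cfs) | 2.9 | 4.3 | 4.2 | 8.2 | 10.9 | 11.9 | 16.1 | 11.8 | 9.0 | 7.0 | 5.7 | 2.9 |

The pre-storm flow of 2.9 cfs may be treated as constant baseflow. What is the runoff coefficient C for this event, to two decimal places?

ΣQ_DR = 60.10 cfs; V = ΣQ_DR·Δt = 6.491 × 10^5 ft³.
Runoff depth d = V / A = 1.370 in.
C = d / P = 1.370 / 2.38 = 0.58.

C ≈ 0.58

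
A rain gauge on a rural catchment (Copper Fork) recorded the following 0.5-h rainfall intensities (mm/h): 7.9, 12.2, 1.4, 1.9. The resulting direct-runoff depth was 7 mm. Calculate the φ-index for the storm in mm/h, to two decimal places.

Only the 2 blocks with intensity above φ contribute runoff: 7.9, 12.2 mm/h.
Σ(I−φ)·Δt = d  ⇒  (7.9+12.2 − 2φ)·0.5 = 7
φ = (20.10 − 7/0.5) / 2 = 3.05 mm/h.

φ ≈ 3.05 mm/h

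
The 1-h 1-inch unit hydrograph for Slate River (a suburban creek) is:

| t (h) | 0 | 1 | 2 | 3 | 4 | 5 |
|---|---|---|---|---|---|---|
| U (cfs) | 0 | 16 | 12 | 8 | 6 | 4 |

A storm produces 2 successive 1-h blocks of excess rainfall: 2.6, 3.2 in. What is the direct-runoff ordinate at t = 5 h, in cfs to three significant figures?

By discrete convolution, Q_j = Σ (P_i / 1 in) · U_{j−i}.
At t = 5 h (j=5): Q = (2.6/1)·4 + (3.2/1)·6 = 29.6 cfs.

Q ≈ 29.6 cfs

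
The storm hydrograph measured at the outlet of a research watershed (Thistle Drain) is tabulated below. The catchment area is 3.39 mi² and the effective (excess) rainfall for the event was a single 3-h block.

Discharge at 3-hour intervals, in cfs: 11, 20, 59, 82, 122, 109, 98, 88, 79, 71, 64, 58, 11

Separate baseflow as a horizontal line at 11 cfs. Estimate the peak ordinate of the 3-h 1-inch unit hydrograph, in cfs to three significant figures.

Direct runoff: 0.0, 9.0, 48.0, 71.0, 111.0, 98.0, 87.0, 77.0, 68.0, 60.0, 53.0, 47.0, 0.0 cfs; ΣQ_DR = 729.0 cfs, peak = 111.0 cfs.
Runoff depth d = ΣQ_DR·Δt / A = 729.0 × 10800 / (3.39 mi²) = 0.9997 in.
The 1-inch UH is the DRH scaled by (1 in)/d, so U_p = 111.0 × 1/0.9997 = 111 cfs.

U_p ≈ 111 cfs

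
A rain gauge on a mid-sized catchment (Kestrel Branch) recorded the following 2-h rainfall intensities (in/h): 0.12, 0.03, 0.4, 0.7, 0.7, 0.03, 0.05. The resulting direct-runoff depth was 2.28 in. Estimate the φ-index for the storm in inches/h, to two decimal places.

Only the 3 blocks with intensity above φ contribute runoff: 0.4, 0.7, 0.7 in/h.
Σ(I−φ)·Δt = d  ⇒  (0.4+0.7+0.7 − 3φ)·2 = 2.28
φ = (1.800 − 2.28/2) / 3 = 0.22 in/h.

φ ≈ 0.22 in/h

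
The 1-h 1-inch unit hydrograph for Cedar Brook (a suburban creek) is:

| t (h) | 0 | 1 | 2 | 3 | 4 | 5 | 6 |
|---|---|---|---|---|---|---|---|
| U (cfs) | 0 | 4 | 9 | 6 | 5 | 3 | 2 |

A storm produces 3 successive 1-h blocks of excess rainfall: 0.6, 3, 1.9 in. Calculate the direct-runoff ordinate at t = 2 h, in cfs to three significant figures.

Q ≈ 17.4 cfs

By discrete convolution, Q_j = Σ (P_i / 1 in) · U_{j−i}.
At t = 2 h (j=2): Q = (0.6/1)·9 + (3/1)·4 + (1.9/1)·0 = 17.4 cfs.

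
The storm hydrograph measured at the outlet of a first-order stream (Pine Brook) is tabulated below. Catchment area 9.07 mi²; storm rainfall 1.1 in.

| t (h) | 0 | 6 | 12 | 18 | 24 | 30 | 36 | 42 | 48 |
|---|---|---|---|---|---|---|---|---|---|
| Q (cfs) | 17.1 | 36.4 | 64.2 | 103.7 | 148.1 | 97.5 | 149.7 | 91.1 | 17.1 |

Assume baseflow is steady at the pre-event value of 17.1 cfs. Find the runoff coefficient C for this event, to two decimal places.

ΣQ_DR = 571.0 cfs; V = ΣQ_DR·Δt = 1.233 × 10^7 ft³.
Runoff depth d = V / A = 0.5853 in.
C = d / P = 0.5853 / 1.1 = 0.53.

C ≈ 0.53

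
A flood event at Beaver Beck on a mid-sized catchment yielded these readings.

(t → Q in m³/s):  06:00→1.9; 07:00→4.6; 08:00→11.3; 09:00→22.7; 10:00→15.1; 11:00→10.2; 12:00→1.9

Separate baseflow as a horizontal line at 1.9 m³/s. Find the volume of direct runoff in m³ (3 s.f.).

V ≈ 1.96 × 10^5 m³

Direct-runoff ordinates (Q − Q_b): 0.0, 2.7, 9.4, 20.8, 13.2, 8.3, 0.0 m³/s.
ΣQ_DR = 54.40 m³/s.
With Δt = 1 h = 3600 s, V = ΣQ_DR · Δt = 54.40 × 3600 = 1.96 × 10^5 m³.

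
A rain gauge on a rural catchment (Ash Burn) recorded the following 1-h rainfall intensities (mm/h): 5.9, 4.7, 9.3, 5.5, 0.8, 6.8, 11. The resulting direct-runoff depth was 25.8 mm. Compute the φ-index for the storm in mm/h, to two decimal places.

φ ≈ 2.90 mm/h

Only the 6 blocks with intensity above φ contribute runoff: 5.9, 4.7, 9.3, 5.5, 6.8, 11 mm/h.
Σ(I−φ)·Δt = d  ⇒  (5.9+4.7+9.3+5.5+6.8+11 − 6φ)·1 = 25.8
φ = (43.20 − 25.8/1) / 6 = 2.90 mm/h.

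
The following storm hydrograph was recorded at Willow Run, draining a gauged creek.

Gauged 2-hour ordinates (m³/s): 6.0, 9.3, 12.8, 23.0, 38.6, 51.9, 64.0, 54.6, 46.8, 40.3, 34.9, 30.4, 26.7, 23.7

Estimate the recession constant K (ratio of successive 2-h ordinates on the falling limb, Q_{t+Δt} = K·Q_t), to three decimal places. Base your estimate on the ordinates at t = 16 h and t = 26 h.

Using the recession-limb readings at t = 16 h and t = 26 h: Q falls from 46.8 to 23.7 m³/s over 5 intervals.
K = (Q₂/Q₁)^(1/5) = (23.7/46.8)^(1/5) = 0.873.

K ≈ 0.873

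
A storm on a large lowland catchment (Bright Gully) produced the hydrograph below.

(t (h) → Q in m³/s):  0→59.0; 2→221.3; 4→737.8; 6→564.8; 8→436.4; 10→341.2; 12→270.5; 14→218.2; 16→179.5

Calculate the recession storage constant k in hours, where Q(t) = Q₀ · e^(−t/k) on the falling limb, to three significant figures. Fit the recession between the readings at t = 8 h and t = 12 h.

On the falling limb, Q drops from 436.4 to 270.5 m³/s between t = 8 h and t = 12 h (Δt = 4 h).
k = −Δt / ln(Q₂/Q₁) = −4 / ln(270.5/436.4) = 8.36 h.

k ≈ 8.36 h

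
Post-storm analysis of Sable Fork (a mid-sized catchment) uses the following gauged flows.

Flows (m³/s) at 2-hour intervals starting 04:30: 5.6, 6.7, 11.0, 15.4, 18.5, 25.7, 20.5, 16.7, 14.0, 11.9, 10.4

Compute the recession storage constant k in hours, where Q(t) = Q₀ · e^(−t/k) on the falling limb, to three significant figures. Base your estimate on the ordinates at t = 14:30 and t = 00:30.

k ≈ 11.1 h

On the falling limb, Q drops from 25.7 to 10.4 m³/s between t = 14:30 and t = 00:30 (Δt = 10 h).
k = −Δt / ln(Q₂/Q₁) = −10 / ln(10.4/25.7) = 11.1 h.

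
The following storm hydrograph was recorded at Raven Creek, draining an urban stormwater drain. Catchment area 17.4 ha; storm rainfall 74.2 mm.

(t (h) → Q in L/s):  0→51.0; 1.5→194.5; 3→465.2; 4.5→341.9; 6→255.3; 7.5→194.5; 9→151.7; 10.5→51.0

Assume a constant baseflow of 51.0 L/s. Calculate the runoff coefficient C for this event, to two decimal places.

ΣQ_DR = 1297 L/s; V = ΣQ_DR·Δt = 7.004 × 10^6 L.
Runoff depth d = V / A = 40.25 mm.
C = d / P = 40.25 / 74.2 = 0.54.

C ≈ 0.54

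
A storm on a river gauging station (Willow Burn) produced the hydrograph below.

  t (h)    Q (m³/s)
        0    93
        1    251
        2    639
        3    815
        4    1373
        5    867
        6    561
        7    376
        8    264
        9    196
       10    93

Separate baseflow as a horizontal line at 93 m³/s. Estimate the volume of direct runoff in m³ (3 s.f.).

V ≈ 1.62 × 10^7 m³

Direct-runoff ordinates (Q − Q_b): 0.0, 158.0, 546.0, 722.0, 1280.0, 774.0, 468.0, 283.0, 171.0, 103.0, 0.0 m³/s.
ΣQ_DR = 4505 m³/s.
With Δt = 1 h = 3600 s, V = ΣQ_DR · Δt = 4505 × 3600 = 1.62 × 10^7 m³.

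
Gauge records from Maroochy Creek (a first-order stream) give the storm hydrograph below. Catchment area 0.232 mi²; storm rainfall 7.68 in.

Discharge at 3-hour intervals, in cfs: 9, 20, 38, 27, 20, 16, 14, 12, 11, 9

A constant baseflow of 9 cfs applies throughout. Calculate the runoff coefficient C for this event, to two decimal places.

ΣQ_DR = 86.00 cfs; V = ΣQ_DR·Δt = 9.288 × 10^5 ft³.
Runoff depth d = V / A = 1.723 in.
C = d / P = 1.723 / 7.68 = 0.22.

C ≈ 0.22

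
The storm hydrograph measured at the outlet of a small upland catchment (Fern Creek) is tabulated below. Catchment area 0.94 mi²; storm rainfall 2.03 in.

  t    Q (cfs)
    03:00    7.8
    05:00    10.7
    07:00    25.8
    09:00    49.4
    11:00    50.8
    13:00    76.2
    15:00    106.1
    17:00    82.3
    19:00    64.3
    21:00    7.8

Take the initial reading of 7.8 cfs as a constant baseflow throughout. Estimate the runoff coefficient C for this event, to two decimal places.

C ≈ 0.65

ΣQ_DR = 403.2 cfs; V = ΣQ_DR·Δt = 2.903 × 10^6 ft³.
Runoff depth d = V / A = 1.329 in.
C = d / P = 1.329 / 2.03 = 0.65.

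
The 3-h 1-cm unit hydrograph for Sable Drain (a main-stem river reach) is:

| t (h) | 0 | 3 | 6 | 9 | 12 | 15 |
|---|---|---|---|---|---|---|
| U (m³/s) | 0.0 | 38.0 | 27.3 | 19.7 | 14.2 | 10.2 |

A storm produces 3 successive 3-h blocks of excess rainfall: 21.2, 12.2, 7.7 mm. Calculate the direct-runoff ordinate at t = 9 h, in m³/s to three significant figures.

Q ≈ 104 m³/s

By discrete convolution, Q_j = Σ (P_i / 10 mm) · U_{j−i}.
At t = 9 h (j=3): Q = (21.2/10)·19.7 + (12.2/10)·27.3 + (7.7/10)·38.0 = 104 m³/s.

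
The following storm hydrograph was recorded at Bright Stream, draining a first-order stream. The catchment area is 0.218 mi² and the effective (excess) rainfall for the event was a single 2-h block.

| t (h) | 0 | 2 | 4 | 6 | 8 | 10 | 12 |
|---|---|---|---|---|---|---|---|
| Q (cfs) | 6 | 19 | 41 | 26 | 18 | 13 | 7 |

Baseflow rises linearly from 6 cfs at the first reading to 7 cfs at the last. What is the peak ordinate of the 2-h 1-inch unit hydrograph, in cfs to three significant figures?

U_p ≈ 28.9 cfs

Direct runoff: 0.00, 12.83, 34.67, 19.50, 11.33, 6.17, 0.00 cfs; ΣQ_DR = 84.50 cfs, peak = 34.67 cfs.
Runoff depth d = ΣQ_DR·Δt / A = 84.50 × 7200 / (0.218 mi²) = 1.201 in.
The 1-inch UH is the DRH scaled by (1 in)/d, so U_p = 34.67 × 1/1.201 = 28.9 cfs.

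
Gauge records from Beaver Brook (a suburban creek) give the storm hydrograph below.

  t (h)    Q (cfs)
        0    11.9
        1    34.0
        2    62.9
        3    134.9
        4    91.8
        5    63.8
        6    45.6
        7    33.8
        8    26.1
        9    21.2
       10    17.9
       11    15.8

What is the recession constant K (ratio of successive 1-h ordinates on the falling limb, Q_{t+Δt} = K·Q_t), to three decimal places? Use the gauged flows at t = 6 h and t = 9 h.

K ≈ 0.775

Using the recession-limb readings at t = 6 h and t = 9 h: Q falls from 45.6 to 21.2 cfs over 3 intervals.
K = (Q₂/Q₁)^(1/3) = (21.2/45.6)^(1/3) = 0.775.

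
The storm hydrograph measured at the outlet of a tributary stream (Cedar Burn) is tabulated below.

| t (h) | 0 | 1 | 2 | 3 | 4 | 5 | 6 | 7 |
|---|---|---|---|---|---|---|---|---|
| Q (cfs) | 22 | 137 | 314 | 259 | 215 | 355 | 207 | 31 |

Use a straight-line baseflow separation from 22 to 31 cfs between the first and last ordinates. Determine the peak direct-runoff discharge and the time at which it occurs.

Q_p = 326.57 cfs at t = 5 h

Subtracting baseflow gives direct-runoff ordinates: 0.00, 113.71, 289.43, 233.14, 187.86, 326.57, 177.29, 0.00 cfs.
The maximum is 326.57 cfs, occurring at the reading for t = 5 h.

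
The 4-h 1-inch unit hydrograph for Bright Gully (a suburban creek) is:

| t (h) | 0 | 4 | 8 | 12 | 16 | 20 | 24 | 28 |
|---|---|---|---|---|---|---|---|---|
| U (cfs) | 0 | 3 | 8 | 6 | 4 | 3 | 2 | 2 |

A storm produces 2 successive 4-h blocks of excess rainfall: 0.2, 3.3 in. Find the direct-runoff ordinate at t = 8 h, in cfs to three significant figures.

Q ≈ 11.5 cfs

By discrete convolution, Q_j = Σ (P_i / 1 in) · U_{j−i}.
At t = 8 h (j=2): Q = (0.2/1)·8 + (3.3/1)·3 = 11.5 cfs.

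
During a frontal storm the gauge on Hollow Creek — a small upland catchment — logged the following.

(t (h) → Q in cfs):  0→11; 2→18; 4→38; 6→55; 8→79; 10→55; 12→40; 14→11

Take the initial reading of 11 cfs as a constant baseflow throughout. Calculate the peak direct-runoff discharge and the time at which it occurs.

Subtracting baseflow gives direct-runoff ordinates: 0.0, 7.0, 27.0, 44.0, 68.0, 44.0, 29.0, 0.0 cfs.
The maximum is 68.0 cfs, occurring at the reading for t = 8 h.

Q_p = 68.0 cfs at t = 8 h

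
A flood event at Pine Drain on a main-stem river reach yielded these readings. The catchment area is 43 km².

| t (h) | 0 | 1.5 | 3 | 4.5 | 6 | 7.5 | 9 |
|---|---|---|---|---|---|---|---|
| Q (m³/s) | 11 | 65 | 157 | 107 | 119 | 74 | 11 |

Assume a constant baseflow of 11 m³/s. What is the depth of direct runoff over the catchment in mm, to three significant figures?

Direct runoff: 0.0, 54.0, 146.0, 96.0, 108.0, 63.0, 0.0 m³/s; ΣQ_DR = 467.0 m³/s.
V = ΣQ_DR · Δt = 467.0 × 5400 s = 2.522 × 10^6 m³.
Over A = 43 km², depth = V / A = 58.6 mm.

d ≈ 58.6 mm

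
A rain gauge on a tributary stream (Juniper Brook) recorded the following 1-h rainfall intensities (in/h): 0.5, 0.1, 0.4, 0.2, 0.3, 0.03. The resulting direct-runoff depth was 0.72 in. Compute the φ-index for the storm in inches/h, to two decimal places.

Only the 4 blocks with intensity above φ contribute runoff: 0.5, 0.4, 0.2, 0.3 in/h.
Σ(I−φ)·Δt = d  ⇒  (0.5+0.4+0.2+0.3 − 4φ)·1 = 0.72
φ = (1.400 − 0.72/1) / 4 = 0.17 in/h.

φ ≈ 0.17 in/h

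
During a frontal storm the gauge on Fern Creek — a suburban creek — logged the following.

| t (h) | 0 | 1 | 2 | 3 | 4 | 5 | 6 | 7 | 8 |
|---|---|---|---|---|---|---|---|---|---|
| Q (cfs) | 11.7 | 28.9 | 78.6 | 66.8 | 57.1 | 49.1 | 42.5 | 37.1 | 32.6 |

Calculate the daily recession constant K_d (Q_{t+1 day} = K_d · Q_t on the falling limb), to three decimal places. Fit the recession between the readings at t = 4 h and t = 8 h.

Between t = 4 h and t = 8 h the flow falls from 57.1 to 32.6 cfs over 4×1 h = 4 h.
Per-interval ratio K = (32.6/57.1)^(1/4) = 0.8693; K_d = K^(24/1) = 0.035.

K_d ≈ 0.035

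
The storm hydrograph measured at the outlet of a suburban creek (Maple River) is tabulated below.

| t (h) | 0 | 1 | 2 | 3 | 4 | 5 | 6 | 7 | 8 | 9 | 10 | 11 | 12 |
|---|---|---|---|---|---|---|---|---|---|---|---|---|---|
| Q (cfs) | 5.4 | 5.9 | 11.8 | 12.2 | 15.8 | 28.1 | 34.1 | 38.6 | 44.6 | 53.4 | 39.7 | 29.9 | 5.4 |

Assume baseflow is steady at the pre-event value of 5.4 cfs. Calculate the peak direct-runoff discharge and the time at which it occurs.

Q_p = 48.0 cfs at t = 9 h

Subtracting baseflow gives direct-runoff ordinates: 0.0, 0.5, 6.4, 6.8, 10.4, 22.7, 28.7, 33.2, 39.2, 48.0, 34.3, 24.5, 0.0 cfs.
The maximum is 48.0 cfs, occurring at the reading for t = 9 h.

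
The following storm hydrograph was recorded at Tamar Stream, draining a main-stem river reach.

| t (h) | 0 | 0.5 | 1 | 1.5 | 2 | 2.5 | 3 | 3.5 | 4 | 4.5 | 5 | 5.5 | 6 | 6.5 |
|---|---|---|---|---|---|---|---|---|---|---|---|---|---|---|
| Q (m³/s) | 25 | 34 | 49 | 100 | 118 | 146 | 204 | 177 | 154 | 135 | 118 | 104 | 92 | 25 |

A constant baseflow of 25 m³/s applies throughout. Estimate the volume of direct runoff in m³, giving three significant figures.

V ≈ 2.04 × 10^6 m³

Direct-runoff ordinates (Q − Q_b): 0.0, 9.0, 24.0, 75.0, 93.0, 121.0, 179.0, 152.0, 129.0, 110.0, 93.0, 79.0, 67.0, 0.0 m³/s.
ΣQ_DR = 1131 m³/s.
With Δt = 0.5 h = 1800 s, V = ΣQ_DR · Δt = 1131 × 1800 = 2.04 × 10^6 m³.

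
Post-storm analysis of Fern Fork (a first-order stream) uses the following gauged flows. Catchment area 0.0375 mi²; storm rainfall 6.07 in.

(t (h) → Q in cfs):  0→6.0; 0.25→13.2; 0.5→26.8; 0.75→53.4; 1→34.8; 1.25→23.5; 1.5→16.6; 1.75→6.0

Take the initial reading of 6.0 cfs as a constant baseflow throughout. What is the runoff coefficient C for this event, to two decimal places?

ΣQ_DR = 132.3 cfs; V = ΣQ_DR·Δt = 1.191 × 10^5 ft³.
Runoff depth d = V / A = 1.367 in.
C = d / P = 1.367 / 6.07 = 0.23.

C ≈ 0.23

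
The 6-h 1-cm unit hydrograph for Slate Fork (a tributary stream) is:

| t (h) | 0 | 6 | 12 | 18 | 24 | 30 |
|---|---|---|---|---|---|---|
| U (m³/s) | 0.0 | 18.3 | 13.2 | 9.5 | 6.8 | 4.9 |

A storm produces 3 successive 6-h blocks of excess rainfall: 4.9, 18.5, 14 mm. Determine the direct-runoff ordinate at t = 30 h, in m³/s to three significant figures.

By discrete convolution, Q_j = Σ (P_i / 10 mm) · U_{j−i}.
At t = 30 h (j=5): Q = (4.9/10)·4.9 + (18.5/10)·6.8 + (14/10)·9.5 = 28.3 m³/s.

Q ≈ 28.3 m³/s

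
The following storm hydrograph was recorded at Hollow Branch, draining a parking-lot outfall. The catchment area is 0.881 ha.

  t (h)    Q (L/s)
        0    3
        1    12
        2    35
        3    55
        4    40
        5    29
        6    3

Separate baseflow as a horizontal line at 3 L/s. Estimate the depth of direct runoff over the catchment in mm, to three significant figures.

d ≈ 63.7 mm

Direct runoff: 0.0, 9.0, 32.0, 52.0, 37.0, 26.0, 0.0 L/s; ΣQ_DR = 156.0 L/s.
V = ΣQ_DR · Δt = 156.0 × 3600 s = 5.616 × 10^5 L.
Over A = 0.881 ha, depth = V / A = 63.7 mm.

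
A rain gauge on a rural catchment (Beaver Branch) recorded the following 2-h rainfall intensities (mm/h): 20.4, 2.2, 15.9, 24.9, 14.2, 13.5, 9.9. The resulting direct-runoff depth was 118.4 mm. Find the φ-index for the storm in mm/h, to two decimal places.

φ ≈ 6.60 mm/h

Only the 6 blocks with intensity above φ contribute runoff: 20.4, 15.9, 24.9, 14.2, 13.5, 9.9 mm/h.
Σ(I−φ)·Δt = d  ⇒  (20.4+15.9+24.9+14.2+13.5+9.9 − 6φ)·2 = 118.4
φ = (98.80 − 118.4/2) / 6 = 6.60 mm/h.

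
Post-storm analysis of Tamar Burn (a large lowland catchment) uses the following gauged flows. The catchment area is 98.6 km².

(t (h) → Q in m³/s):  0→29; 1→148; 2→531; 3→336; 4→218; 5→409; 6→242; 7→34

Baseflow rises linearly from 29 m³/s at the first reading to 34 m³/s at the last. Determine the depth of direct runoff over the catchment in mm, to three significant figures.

d ≈ 61.9 mm

Direct runoff: 0.00, 118.29, 500.57, 304.86, 186.14, 376.43, 208.71, 0.00 m³/s; ΣQ_DR = 1695 m³/s.
V = ΣQ_DR · Δt = 1695 × 3600 s = 6.102 × 10^6 m³.
Over A = 98.6 km², depth = V / A = 61.9 mm.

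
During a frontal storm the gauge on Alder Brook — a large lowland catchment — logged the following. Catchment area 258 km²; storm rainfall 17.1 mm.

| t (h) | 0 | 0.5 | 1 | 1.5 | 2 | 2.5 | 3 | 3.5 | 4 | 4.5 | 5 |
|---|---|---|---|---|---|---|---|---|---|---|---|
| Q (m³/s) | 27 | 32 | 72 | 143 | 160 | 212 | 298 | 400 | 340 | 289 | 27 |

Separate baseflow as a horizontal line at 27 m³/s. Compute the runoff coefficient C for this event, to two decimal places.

ΣQ_DR = 1703 m³/s; V = ΣQ_DR·Δt = 3.065 × 10^6 m³.
Runoff depth d = V / A = 11.88 mm.
C = d / P = 11.88 / 17.1 = 0.69.

C ≈ 0.69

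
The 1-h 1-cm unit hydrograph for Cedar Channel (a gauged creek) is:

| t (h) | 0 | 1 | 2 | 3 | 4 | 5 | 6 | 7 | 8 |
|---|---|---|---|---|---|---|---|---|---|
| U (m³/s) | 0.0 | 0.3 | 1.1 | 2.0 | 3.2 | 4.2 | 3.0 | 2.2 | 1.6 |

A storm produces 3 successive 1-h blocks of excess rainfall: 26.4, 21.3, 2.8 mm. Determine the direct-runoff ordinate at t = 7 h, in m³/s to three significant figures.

By discrete convolution, Q_j = Σ (P_i / 10 mm) · U_{j−i}.
At t = 7 h (j=7): Q = (26.4/10)·2.2 + (21.3/10)·3.0 + (2.8/10)·4.2 = 13.4 m³/s.

Q ≈ 13.4 m³/s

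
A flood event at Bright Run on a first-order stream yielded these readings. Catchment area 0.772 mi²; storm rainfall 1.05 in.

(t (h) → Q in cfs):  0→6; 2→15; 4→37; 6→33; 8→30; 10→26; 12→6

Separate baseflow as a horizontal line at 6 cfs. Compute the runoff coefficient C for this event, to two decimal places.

C ≈ 0.42

ΣQ_DR = 111.0 cfs; V = ΣQ_DR·Δt = 7.992 × 10^5 ft³.
Runoff depth d = V / A = 0.4456 in.
C = d / P = 0.4456 / 1.05 = 0.42.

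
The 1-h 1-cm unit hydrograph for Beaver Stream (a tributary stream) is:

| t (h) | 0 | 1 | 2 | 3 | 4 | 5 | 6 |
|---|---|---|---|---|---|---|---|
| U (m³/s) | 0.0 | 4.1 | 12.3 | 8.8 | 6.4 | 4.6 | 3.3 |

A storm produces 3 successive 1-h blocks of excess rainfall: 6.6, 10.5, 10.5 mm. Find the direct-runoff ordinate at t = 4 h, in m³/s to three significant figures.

Q ≈ 26.4 m³/s

By discrete convolution, Q_j = Σ (P_i / 10 mm) · U_{j−i}.
At t = 4 h (j=4): Q = (6.6/10)·6.4 + (10.5/10)·8.8 + (10.5/10)·12.3 = 26.4 m³/s.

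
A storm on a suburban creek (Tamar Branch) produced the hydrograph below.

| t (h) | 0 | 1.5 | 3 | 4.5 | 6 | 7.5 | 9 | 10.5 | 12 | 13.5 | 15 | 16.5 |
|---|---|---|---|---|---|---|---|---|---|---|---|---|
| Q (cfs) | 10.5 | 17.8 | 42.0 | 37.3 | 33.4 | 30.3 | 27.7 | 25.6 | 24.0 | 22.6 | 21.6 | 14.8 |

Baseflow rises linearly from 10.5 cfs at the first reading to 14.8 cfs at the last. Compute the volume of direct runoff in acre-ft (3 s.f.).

Direct-runoff ordinates (Q − Q_b): 0.00, 6.91, 30.72, 25.63, 21.34, 17.85, 14.85, 12.36, 10.37, 8.58, 7.19, 0.00 cfs.
ΣQ_DR = 155.8 cfs.
With Δt = 1.5 h = 5400 s, V = ΣQ_DR · Δt = 155.8 × 5400 = 8.41 × 10^5 ft³ = 19.3 acre-ft.

V ≈ 19.3 acre-ft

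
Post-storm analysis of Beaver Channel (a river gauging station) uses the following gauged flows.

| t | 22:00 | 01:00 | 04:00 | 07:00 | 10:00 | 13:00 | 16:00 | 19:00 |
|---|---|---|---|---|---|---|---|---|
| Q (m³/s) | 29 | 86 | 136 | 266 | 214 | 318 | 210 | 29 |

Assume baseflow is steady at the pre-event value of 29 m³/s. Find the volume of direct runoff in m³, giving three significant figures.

V ≈ 1.14 × 10^7 m³

Direct-runoff ordinates (Q − Q_b): 0.0, 57.0, 107.0, 237.0, 185.0, 289.0, 181.0, 0.0 m³/s.
ΣQ_DR = 1056 m³/s.
With Δt = 3 h = 10800 s, V = ΣQ_DR · Δt = 1056 × 10800 = 1.14 × 10^7 m³.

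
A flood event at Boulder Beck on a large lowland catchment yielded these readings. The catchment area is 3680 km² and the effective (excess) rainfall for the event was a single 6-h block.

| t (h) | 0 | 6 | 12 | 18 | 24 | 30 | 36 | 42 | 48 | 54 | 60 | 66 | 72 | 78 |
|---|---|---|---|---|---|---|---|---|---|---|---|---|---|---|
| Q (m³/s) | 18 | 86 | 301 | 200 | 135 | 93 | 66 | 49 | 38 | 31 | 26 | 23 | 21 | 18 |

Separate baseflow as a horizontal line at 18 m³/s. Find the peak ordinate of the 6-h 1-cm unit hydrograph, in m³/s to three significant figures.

U_p ≈ 565 m³/s

Direct runoff: 0.0, 68.0, 283.0, 182.0, 117.0, 75.0, 48.0, 31.0, 20.0, 13.0, 8.0, 5.0, 3.0, 0.0 m³/s; ΣQ_DR = 853.0 m³/s, peak = 283.0 m³/s.
Runoff depth d = ΣQ_DR·Δt / A = 853.0 × 21600 / (3680 km²) = 5.007 mm.
The 1-cm UH is the DRH scaled by (10 mm)/d, so U_p = 283.0 × 10/5.007 = 565 m³/s.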